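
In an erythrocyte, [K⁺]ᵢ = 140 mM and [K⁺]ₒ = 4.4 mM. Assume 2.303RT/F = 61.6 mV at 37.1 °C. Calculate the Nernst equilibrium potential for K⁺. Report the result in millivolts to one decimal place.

-92.6 mV

E = (61.6/z) · log₁₀([K⁺]_out/[K⁺]_in) with z = +1.
= (61.6/1) · log₁₀(4.4/140) = 61.60 · log₁₀(0.03143)
= 61.60 · (-1.5027) = -92.56 mV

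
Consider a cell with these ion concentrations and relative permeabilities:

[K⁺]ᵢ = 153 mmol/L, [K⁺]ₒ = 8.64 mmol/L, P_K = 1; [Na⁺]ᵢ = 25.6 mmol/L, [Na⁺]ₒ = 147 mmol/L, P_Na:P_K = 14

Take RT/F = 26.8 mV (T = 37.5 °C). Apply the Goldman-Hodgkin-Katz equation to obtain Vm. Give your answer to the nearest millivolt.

37 mV

Vm = 26.8 · ln[(Σ P·[cation]ₒ + Σ P·[anion]ᵢ) / (Σ P·[cation]ᵢ + Σ P·[anion]ₒ)]
Numerator = 1×8.64 + 14×147 = 2067
Denominator = 1×153 + 14×25.6 = 511.4
Vm = 26.8 · ln(4.0411) = 26.8 × (1.3965) = 37.43 mV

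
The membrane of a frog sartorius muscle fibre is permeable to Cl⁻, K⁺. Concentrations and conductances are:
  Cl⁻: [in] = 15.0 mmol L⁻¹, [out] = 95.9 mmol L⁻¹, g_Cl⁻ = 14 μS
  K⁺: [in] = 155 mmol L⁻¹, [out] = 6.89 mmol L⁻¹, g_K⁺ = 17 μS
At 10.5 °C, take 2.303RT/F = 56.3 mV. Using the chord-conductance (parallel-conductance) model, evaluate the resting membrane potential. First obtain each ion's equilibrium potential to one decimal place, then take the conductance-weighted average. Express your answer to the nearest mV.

E_Cl⁻ = (56.3/-1)·log₁₀(95.9/15.0) = -45.4 mV
E_K⁺ = (56.3/1)·log₁₀(6.89/155) = -76.1 mV
Vm = (Σ gᵢEᵢ)/(Σ gᵢ) = (14·-45.4 + 17·-76.1) / (14 + 17)
= -1929.30 / 31 = -62.24 mV

-62 mV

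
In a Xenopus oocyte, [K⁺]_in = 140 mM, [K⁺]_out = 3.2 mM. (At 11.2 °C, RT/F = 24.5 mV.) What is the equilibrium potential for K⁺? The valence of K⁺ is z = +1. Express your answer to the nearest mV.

E = (24.5/z) · ln([K⁺]_out/[K⁺]_in) with z = +1.
= (24.5/1) · ln(3.2/140) = 24.50 · ln(0.02286)
= 24.50 · (-3.7785) = -92.57 mV

-93 mV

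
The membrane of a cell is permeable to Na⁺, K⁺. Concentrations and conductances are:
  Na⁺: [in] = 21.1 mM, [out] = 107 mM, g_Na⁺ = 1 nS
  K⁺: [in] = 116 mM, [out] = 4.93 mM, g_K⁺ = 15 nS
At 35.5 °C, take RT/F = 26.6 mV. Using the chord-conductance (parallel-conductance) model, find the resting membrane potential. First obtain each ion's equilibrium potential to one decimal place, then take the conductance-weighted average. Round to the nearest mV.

-76 mV

E_Na⁺ = (26.6/1)·ln(107/21.1) = 43.2 mV
E_K⁺ = (26.6/1)·ln(4.93/116) = -84.0 mV
Vm = (Σ gᵢEᵢ)/(Σ gᵢ) = (1·43.2 + 15·-84.0) / (1 + 15)
= -1216.80 / 16 = -76.05 mV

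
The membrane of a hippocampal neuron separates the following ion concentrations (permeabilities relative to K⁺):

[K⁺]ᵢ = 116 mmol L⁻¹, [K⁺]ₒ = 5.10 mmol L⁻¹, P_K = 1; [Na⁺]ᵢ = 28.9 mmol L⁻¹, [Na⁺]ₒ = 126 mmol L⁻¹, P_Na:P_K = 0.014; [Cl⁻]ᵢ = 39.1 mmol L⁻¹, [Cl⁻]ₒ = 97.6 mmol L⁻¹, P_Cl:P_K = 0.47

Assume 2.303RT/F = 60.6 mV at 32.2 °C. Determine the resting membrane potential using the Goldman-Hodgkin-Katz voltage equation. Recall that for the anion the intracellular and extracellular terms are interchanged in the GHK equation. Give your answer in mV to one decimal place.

Vm = 60.6 · log₁₀[(Σ P·[cation]ₒ + Σ P·[anion]ᵢ) / (Σ P·[cation]ᵢ + Σ P·[anion]ₒ)]
Numerator = 1×5.10 + 0.014×126 + 0.47×39.1 = 25.24
Denominator = 1×116 + 0.014×28.9 + 0.47×97.6 = 162.3
Vm = 60.6 · log₁₀(0.15554) = 60.6 × (-0.8081) = -48.97 mV

-49.0 mV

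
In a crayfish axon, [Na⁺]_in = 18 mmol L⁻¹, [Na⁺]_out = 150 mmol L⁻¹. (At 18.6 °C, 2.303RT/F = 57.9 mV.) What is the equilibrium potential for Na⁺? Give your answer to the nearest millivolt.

E = (57.9/z) · log₁₀([Na⁺]_out/[Na⁺]_in) with z = +1.
= (57.9/1) · log₁₀(150/18) = 57.90 · log₁₀(8.333)
= 57.90 · (0.9208) = 53.32 mV

53 mV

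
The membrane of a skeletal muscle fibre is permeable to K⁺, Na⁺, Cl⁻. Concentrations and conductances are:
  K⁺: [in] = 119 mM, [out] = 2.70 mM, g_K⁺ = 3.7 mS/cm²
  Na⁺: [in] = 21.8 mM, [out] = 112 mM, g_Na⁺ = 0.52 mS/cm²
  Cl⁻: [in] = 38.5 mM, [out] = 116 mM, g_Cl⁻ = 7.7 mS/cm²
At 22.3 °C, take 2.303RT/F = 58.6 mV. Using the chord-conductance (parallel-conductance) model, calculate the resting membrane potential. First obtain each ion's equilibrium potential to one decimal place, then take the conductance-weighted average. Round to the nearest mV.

E_K⁺ = (58.6/1)·log₁₀(2.70/119) = -96.3 mV
E_Na⁺ = (58.6/1)·log₁₀(112/21.8) = 41.7 mV
E_Cl⁻ = (58.6/-1)·log₁₀(116/38.5) = -28.1 mV
Vm = (Σ gᵢEᵢ)/(Σ gᵢ) = (3.7·-96.3 + 0.52·41.7 + 7.7·-28.1) / (3.7 + 0.52 + 7.7)
= -551.00 / 11.92 = -46.22 mV

-46 mV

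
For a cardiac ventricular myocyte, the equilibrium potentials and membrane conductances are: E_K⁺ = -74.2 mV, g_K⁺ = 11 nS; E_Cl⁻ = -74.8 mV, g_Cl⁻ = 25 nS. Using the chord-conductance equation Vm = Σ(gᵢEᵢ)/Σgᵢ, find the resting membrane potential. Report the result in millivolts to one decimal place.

Σ gᵢEᵢ = 11·(-74.2) + 25·(-74.8) = -2686.20
Σ gᵢ = 11 + 25 = 36
Vm = -2686.20 / 36 = -74.62 mV

-74.6 mV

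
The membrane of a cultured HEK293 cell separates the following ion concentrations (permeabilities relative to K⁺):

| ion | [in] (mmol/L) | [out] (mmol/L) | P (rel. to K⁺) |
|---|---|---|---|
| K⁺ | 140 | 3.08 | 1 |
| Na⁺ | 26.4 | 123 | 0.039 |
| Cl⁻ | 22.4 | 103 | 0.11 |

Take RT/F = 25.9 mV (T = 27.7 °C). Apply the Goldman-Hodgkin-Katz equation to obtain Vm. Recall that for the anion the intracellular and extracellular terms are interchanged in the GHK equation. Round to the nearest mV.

-70 mV

Vm = 25.9 · ln[(Σ P·[cation]ₒ + Σ P·[anion]ᵢ) / (Σ P·[cation]ᵢ + Σ P·[anion]ₒ)]
Numerator = 1×3.08 + 0.039×123 + 0.11×22.4 = 10.34
Denominator = 1×140 + 0.039×26.4 + 0.11×103 = 152.4
Vm = 25.9 · ln(0.067872) = 25.9 × (-2.6901) = -69.67 mV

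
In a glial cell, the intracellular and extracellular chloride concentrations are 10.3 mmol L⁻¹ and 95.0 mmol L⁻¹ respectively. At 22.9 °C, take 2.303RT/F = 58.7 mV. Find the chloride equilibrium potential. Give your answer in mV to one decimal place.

E = (58.7/z) · log₁₀([Cl⁻]_out/[Cl⁻]_in) with z = -1.
For an anion, dividing by z = -1 reverses the sign.
= (58.7/-1) · log₁₀(95.0/10.3) = -58.70 · log₁₀(9.223)
= -58.70 · (0.9649) = -56.64 mV

-56.6 mV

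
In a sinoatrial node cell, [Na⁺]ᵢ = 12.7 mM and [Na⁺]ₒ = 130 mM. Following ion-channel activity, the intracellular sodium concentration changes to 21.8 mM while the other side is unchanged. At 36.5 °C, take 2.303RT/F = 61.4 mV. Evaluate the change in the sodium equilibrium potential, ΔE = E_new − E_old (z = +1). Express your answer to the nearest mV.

-14 mV

E_old = (61.4/1)·log₁₀(130/12.7) = 62.02 mV
E_new = (61.4/1)·log₁₀(130/21.8) = 47.61 mV
ΔE = 47.61 − (62.02) = -14.41 mV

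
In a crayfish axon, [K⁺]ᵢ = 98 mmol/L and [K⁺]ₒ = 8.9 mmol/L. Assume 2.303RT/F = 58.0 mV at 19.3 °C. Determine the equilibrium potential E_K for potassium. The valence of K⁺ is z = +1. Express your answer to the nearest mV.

-60 mV

E = (58.0/z) · log₁₀([K⁺]_out/[K⁺]_in) with z = +1.
= (58.0/1) · log₁₀(8.9/98) = 58.00 · log₁₀(0.09082)
= 58.00 · (-1.0418) = -60.43 mV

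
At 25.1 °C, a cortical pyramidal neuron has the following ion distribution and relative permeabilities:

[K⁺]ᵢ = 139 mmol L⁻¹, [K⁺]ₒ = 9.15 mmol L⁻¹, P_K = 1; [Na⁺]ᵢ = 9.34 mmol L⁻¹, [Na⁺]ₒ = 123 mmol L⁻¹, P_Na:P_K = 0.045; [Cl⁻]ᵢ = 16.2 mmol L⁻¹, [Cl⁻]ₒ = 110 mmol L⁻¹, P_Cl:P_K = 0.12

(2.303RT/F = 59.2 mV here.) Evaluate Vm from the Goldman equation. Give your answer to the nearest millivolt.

Vm = 59.2 · log₁₀[(Σ P·[cation]ₒ + Σ P·[anion]ᵢ) / (Σ P·[cation]ᵢ + Σ P·[anion]ₒ)]
Numerator = 1×9.15 + 0.045×123 + 0.12×16.2 = 16.63
Denominator = 1×139 + 0.045×9.34 + 0.12×110 = 152.6
Vm = 59.2 · log₁₀(0.10896) = 59.2 × (-0.9627) = -56.99 mV

-57 mV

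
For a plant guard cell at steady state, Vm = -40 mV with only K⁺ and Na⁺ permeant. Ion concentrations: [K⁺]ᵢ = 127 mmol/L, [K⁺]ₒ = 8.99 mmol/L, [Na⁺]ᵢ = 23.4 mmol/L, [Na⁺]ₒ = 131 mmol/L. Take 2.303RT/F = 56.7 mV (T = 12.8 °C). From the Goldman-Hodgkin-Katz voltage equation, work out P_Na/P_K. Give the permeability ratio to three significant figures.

0.127

Let α = P_Na/P_K. GHK: Vm = 56.7·log₁₀[(Kₒ + α·Naₒ)/(Kᵢ + α·Naᵢ)].
10^(Vm/56.7) = 10^(-40.0/56.7) = 0.19703
So 0.19703·(Kᵢ + α·Naᵢ) = Kₒ + α·Naₒ → α = (0.19703·127.0 − 8.99) / (131.0 − 0.19703·23.4)
α = (25.02 − 8.99) / (131.0 − 4.611) = 16.03/126.4 = 0.1269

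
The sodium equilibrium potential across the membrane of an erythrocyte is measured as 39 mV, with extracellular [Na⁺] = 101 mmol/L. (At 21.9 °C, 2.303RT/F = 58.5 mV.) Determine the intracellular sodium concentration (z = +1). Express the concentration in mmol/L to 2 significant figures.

22 mmol/L

Nernst: E = (58.5/1) · log₁₀([out]/[in]), so log₁₀([out]/[in]) = 39.0 × 1 / 58.5 = 0.6667.
[out]/[in] = 10^(0.6667) = 4.642.
[in] = 101 / 4.642 = 21.76 mmol/L.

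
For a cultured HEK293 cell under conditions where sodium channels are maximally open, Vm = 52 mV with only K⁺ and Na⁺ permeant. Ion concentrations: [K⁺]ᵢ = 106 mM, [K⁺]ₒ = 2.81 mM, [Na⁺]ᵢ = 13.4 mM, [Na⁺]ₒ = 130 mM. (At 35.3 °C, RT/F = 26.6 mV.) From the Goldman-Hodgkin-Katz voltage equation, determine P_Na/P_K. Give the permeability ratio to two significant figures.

21

Let α = P_Na/P_K. GHK: Vm = 26.6·ln[(Kₒ + α·Naₒ)/(Kᵢ + α·Naᵢ)].
e^(Vm/26.6) = e^(52.0/26.6) = 7.0631
So 7.0631·(Kᵢ + α·Naᵢ) = Kₒ + α·Naₒ → α = (7.0631·106.0 − 2.81) / (130.0 − 7.0631·13.4)
α = (748.7 − 2.81) / (130.0 − 94.65) = 745.9/35.35 = 21.1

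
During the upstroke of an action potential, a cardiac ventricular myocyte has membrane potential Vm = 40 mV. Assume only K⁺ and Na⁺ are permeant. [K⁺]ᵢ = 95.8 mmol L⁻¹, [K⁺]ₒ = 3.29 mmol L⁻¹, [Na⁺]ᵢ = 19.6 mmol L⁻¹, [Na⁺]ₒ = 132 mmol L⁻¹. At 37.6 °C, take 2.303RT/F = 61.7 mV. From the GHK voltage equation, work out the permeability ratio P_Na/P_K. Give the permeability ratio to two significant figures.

Let α = P_Na/P_K. GHK: Vm = 61.7·log₁₀[(Kₒ + α·Naₒ)/(Kᵢ + α·Naᵢ)].
10^(Vm/61.7) = 10^(40.0/61.7) = 4.4494
So 4.4494·(Kᵢ + α·Naᵢ) = Kₒ + α·Naₒ → α = (4.4494·95.8 − 3.29) / (132.0 − 4.4494·19.6)
α = (426.2 − 3.29) / (132.0 − 87.21) = 423/44.79 = 9.443

9.4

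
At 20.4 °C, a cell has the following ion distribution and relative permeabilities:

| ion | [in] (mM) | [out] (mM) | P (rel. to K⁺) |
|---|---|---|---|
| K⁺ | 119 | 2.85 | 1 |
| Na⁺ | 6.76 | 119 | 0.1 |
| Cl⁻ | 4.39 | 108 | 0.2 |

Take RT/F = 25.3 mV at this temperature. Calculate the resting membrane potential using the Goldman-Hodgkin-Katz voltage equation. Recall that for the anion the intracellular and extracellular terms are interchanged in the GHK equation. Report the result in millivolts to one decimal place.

-55.7 mV

Vm = 25.3 · ln[(Σ P·[cation]ₒ + Σ P·[anion]ᵢ) / (Σ P·[cation]ᵢ + Σ P·[anion]ₒ)]
Numerator = 1×2.85 + 0.1×119 + 0.2×4.39 = 15.63
Denominator = 1×119 + 0.1×6.76 + 0.2×108 = 141.3
Vm = 25.3 · ln(0.11062) = 25.3 × (-2.2017) = -55.70 mV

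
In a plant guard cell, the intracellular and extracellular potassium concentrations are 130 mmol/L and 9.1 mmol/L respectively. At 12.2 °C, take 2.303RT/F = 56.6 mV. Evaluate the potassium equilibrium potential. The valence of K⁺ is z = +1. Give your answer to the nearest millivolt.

E = (56.6/z) · log₁₀([K⁺]_out/[K⁺]_in) with z = +1.
= (56.6/1) · log₁₀(9.1/130) = 56.60 · log₁₀(0.07)
= 56.60 · (-1.1549) = -65.37 mV

-65 mV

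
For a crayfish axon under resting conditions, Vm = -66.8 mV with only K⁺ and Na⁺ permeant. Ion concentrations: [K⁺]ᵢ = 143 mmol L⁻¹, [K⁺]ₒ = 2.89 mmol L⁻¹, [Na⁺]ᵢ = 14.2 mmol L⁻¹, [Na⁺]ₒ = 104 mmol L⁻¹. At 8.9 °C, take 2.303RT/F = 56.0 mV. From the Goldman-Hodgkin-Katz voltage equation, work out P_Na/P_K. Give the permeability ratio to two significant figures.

0.061

Let α = P_Na/P_K. GHK: Vm = 56.0·log₁₀[(Kₒ + α·Naₒ)/(Kᵢ + α·Naᵢ)].
10^(Vm/56.0) = 10^(-66.8/56.0) = 0.064142
So 0.064142·(Kᵢ + α·Naᵢ) = Kₒ + α·Naₒ → α = (0.064142·143.0 − 2.89) / (104.0 − 0.064142·14.2)
α = (9.172 − 2.89) / (104.0 − 0.9108) = 6.282/103.1 = 0.06094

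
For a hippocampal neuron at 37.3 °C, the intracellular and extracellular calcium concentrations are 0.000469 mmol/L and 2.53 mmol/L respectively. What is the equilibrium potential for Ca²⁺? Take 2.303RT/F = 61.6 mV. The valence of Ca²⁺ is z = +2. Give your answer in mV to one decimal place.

114.9 mV

E = (61.6/z) · log₁₀([Ca²⁺]_out/[Ca²⁺]_in) with z = +2.
= (61.6/2) · log₁₀(2.53/0.000469) = 30.80 · log₁₀(5394)
= 30.80 · (3.7319) = 114.94 mV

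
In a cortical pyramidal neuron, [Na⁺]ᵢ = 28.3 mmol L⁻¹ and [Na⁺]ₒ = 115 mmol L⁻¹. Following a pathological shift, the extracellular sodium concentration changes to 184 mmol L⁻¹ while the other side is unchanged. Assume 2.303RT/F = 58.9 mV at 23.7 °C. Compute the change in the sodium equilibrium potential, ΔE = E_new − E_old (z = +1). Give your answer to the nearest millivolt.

12 mV

E_old = (58.9/1)·log₁₀(115/28.3) = 35.86 mV
E_new = (58.9/1)·log₁₀(184/28.3) = 47.89 mV
ΔE = 47.89 − (35.86) = 12.02 mV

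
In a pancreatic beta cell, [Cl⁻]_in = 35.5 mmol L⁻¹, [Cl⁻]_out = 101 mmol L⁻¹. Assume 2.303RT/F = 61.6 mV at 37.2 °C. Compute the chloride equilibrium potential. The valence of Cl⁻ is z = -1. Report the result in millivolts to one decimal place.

-28.0 mV

E = (61.6/z) · log₁₀([Cl⁻]_out/[Cl⁻]_in) with z = -1.
For an anion, dividing by z = -1 reverses the sign.
= (61.6/-1) · log₁₀(101/35.5) = -61.60 · log₁₀(2.845)
= -61.60 · (0.4541) = -27.97 mV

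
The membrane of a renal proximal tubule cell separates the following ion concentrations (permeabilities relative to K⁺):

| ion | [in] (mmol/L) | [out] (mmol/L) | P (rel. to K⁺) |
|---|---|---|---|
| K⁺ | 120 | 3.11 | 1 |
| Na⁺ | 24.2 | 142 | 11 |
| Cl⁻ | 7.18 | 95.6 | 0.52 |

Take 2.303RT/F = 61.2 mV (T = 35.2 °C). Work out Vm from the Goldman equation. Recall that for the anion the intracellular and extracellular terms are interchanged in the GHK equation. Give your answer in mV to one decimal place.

Vm = 61.2 · log₁₀[(Σ P·[cation]ₒ + Σ P·[anion]ᵢ) / (Σ P·[cation]ᵢ + Σ P·[anion]ₒ)]
Numerator = 1×3.11 + 11×142 + 0.52×7.18 = 1569
Denominator = 1×120 + 11×24.2 + 0.52×95.6 = 435.9
Vm = 61.2 · log₁₀(3.599) = 61.2 × (0.5562) = 34.04 mV

34.0 mV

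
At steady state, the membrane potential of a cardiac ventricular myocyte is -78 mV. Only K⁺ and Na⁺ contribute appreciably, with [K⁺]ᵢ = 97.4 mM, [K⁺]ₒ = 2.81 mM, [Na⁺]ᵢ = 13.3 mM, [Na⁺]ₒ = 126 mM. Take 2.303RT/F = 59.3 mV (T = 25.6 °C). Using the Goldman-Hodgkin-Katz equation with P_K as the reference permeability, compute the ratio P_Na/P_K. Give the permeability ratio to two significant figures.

Let α = P_Na/P_K. GHK: Vm = 59.3·log₁₀[(Kₒ + α·Naₒ)/(Kᵢ + α·Naᵢ)].
10^(Vm/59.3) = 10^(-78.0/59.3) = 0.048379
So 0.048379·(Kᵢ + α·Naᵢ) = Kₒ + α·Naₒ → α = (0.048379·97.4 − 2.81) / (126.0 − 0.048379·13.3)
α = (4.712 − 2.81) / (126.0 − 0.6434) = 1.902/125.4 = 0.01517

0.015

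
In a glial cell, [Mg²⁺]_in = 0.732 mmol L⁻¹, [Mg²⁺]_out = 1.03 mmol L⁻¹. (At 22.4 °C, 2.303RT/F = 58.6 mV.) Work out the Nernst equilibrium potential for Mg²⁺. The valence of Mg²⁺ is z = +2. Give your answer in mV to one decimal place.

4.3 mV

E = (58.6/z) · log₁₀([Mg²⁺]_out/[Mg²⁺]_in) with z = +2.
= (58.6/2) · log₁₀(1.03/0.732) = 29.30 · log₁₀(1.407)
= 29.30 · (0.1483) = 4.35 mV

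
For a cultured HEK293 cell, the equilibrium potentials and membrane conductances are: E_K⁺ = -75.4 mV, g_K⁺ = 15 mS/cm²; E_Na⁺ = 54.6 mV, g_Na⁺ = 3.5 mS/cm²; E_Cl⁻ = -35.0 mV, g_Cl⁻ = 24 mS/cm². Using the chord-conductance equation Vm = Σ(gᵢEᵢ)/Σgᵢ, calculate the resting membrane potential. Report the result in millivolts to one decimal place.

Σ gᵢEᵢ = 15·(-75.4) + 3.5·(54.6) + 24·(-35.0) = -1779.90
Σ gᵢ = 15 + 3.5 + 24 = 42.5
Vm = -1779.90 / 42.5 = -41.88 mV

-41.9 mV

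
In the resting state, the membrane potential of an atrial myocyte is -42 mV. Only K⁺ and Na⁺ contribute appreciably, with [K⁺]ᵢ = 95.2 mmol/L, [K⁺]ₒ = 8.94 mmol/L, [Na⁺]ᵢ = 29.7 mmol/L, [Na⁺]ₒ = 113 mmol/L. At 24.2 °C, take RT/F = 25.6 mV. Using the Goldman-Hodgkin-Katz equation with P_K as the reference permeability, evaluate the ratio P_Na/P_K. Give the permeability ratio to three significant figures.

0.0887

Let α = P_Na/P_K. GHK: Vm = 25.6·ln[(Kₒ + α·Naₒ)/(Kᵢ + α·Naᵢ)].
e^(Vm/25.6) = e^(-42.0/25.6) = 0.19386
So 0.19386·(Kᵢ + α·Naᵢ) = Kₒ + α·Naₒ → α = (0.19386·95.2 − 8.94) / (113.0 − 0.19386·29.7)
α = (18.46 − 8.94) / (113.0 − 5.758) = 9.515/107.2 = 0.08873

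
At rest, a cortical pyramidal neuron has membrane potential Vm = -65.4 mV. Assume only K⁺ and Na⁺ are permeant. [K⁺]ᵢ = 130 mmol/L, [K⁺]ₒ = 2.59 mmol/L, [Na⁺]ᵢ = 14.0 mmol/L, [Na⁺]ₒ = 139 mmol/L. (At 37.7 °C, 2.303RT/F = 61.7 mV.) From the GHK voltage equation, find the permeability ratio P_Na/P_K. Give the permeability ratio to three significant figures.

0.0634

Let α = P_Na/P_K. GHK: Vm = 61.7·log₁₀[(Kₒ + α·Naₒ)/(Kᵢ + α·Naᵢ)].
10^(Vm/61.7) = 10^(-65.4/61.7) = 0.087103
So 0.087103·(Kᵢ + α·Naᵢ) = Kₒ + α·Naₒ → α = (0.087103·130.0 − 2.59) / (139.0 − 0.087103·14.0)
α = (11.32 − 2.59) / (139.0 − 1.219) = 8.733/137.8 = 0.06339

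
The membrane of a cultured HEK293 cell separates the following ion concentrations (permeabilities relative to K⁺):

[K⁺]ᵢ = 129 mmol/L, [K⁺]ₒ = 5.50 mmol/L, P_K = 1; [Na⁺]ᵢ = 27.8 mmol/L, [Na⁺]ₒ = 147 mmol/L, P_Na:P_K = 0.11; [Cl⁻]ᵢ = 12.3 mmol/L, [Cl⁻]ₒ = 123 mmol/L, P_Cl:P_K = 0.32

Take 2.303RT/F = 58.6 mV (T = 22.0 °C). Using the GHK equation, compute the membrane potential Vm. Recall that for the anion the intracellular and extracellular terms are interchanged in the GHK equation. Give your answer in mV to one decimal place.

Vm = 58.6 · log₁₀[(Σ P·[cation]ₒ + Σ P·[anion]ᵢ) / (Σ P·[cation]ᵢ + Σ P·[anion]ₒ)]
Numerator = 1×5.50 + 0.11×147 + 0.32×12.3 = 25.61
Denominator = 1×129 + 0.11×27.8 + 0.32×123 = 171.4
Vm = 58.6 · log₁₀(0.14938) = 58.6 × (-0.8257) = -48.39 mV

-48.4 mV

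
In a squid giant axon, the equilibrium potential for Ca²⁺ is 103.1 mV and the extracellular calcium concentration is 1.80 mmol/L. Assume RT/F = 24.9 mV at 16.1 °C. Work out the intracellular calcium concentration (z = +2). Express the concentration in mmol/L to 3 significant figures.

0.000456 mmol/L

Nernst: E = (24.9/2) · ln([out]/[in]), so ln([out]/[in]) = 103.1 × 2 / 24.9 = 8.2811.
[out]/[in] = e^(8.2811) = 3949.
[in] = 1.80 / 3949 = 0.0004559 mmol/L.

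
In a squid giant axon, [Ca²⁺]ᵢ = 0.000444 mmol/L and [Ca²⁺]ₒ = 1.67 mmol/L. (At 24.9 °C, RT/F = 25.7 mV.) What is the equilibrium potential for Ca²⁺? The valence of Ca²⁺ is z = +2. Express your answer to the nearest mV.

106 mV

E = (25.7/z) · ln([Ca²⁺]_out/[Ca²⁺]_in) with z = +2.
= (25.7/2) · ln(1.67/0.000444) = 12.85 · ln(3761)
= 12.85 · (8.2325) = 105.79 mV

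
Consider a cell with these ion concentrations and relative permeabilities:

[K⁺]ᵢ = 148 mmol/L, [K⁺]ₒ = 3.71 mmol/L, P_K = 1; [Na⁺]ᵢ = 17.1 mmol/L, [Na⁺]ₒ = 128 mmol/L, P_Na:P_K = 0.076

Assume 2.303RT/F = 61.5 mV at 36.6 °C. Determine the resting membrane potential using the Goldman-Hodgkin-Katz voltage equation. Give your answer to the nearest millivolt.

-64 mV

Vm = 61.5 · log₁₀[(Σ P·[cation]ₒ + Σ P·[anion]ᵢ) / (Σ P·[cation]ᵢ + Σ P·[anion]ₒ)]
Numerator = 1×3.71 + 0.076×128 = 13.44
Denominator = 1×148 + 0.076×17.1 = 149.3
Vm = 61.5 · log₁₀(0.090007) = 61.5 × (-1.0457) = -64.31 mV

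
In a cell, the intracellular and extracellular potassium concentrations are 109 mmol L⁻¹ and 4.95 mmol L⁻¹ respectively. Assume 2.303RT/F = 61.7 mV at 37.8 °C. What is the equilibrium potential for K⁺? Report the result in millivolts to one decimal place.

E = (61.7/z) · log₁₀([K⁺]_out/[K⁺]_in) with z = +1.
= (61.7/1) · log₁₀(4.95/109) = 61.70 · log₁₀(0.04541)
= 61.70 · (-1.3428) = -82.85 mV

-82.9 mV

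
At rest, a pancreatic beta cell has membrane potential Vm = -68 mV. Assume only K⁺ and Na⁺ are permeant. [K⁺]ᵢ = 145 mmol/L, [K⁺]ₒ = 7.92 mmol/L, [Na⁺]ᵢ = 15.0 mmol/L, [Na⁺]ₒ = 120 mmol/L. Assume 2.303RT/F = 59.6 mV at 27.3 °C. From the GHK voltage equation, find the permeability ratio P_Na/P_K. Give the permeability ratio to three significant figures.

Let α = P_Na/P_K. GHK: Vm = 59.6·log₁₀[(Kₒ + α·Naₒ)/(Kᵢ + α·Naᵢ)].
10^(Vm/59.6) = 10^(-68.0/59.6) = 0.072287
So 0.072287·(Kᵢ + α·Naᵢ) = Kₒ + α·Naₒ → α = (0.072287·145.0 − 7.92) / (120.0 − 0.072287·15.0)
α = (10.48 − 7.92) / (120.0 − 1.084) = 2.562/118.9 = 0.02154

0.0215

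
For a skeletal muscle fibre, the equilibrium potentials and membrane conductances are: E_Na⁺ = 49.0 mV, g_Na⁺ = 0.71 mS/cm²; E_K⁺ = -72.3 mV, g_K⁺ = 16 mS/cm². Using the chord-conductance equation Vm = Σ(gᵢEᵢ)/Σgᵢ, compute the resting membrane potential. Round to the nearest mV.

-67 mV

Σ gᵢEᵢ = 0.71·(49.0) + 16·(-72.3) = -1122.01
Σ gᵢ = 0.71 + 16 = 16.71
Vm = -1122.01 / 16.71 = -67.15 mV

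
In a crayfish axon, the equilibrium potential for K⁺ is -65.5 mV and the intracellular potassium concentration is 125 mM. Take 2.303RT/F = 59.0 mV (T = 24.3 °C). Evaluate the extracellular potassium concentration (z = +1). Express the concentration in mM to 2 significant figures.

9.7 mM

Nernst: E = (59.0/1) · log₁₀([out]/[in]), so log₁₀([out]/[in]) = -65.5 × 1 / 59.0 = -1.1102.
[out]/[in] = 10^(-1.1102) = 0.07759.
[out] = 0.07759 × 125 = 9.699 mM.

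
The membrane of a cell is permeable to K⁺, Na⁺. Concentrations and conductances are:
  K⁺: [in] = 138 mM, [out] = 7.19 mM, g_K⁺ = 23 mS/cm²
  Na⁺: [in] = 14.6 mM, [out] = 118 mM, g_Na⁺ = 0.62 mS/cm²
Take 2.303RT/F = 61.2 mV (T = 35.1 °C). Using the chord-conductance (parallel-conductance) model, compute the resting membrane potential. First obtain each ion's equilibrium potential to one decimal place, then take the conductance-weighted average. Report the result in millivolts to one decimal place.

-75.0 mV

E_K⁺ = (61.2/1)·log₁₀(7.19/138) = -78.5 mV
E_Na⁺ = (61.2/1)·log₁₀(118/14.6) = 55.5 mV
Vm = (Σ gᵢEᵢ)/(Σ gᵢ) = (23·-78.5 + 0.62·55.5) / (23 + 0.62)
= -1771.09 / 23.62 = -74.98 mV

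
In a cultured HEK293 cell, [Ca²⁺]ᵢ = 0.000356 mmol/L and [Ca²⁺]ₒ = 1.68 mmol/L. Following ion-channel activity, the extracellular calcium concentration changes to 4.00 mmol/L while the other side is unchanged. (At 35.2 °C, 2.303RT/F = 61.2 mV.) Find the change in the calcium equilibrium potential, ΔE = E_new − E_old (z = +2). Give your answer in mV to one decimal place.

E_old = (61.2/2)·log₁₀(1.68/0.000356) = 112.42 mV
E_new = (61.2/2)·log₁₀(4.00/0.000356) = 123.95 mV
ΔE = 123.95 − (112.42) = 11.53 mV

11.5 mV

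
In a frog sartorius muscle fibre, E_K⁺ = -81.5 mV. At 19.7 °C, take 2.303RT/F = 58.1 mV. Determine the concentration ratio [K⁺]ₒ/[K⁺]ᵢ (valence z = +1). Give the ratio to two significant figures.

log₁₀([out]/[in]) = E·z/(58.1) = -81.5 × 1 / 58.1 = -1.4028
[out]/[in] = 10^(-1.4028) = 0.03956

0.040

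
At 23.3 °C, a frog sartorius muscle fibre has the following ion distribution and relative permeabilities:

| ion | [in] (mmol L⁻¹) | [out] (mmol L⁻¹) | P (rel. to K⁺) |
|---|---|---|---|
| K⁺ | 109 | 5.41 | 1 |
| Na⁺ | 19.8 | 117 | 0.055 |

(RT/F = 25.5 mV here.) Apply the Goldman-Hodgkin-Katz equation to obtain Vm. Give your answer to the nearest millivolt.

Vm = 25.5 · ln[(Σ P·[cation]ₒ + Σ P·[anion]ᵢ) / (Σ P·[cation]ᵢ + Σ P·[anion]ₒ)]
Numerator = 1×5.41 + 0.055×117 = 11.84
Denominator = 1×109 + 0.055×19.8 = 110.1
Vm = 25.5 · ln(0.10759) = 25.5 × (-2.2294) = -56.85 mV

-57 mV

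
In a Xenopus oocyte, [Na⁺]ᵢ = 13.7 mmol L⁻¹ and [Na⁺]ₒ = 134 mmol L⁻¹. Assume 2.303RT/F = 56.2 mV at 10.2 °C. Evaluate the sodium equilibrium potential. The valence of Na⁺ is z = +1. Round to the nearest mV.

56 mV

E = (56.2/z) · log₁₀([Na⁺]_out/[Na⁺]_in) with z = +1.
= (56.2/1) · log₁₀(134/13.7) = 56.20 · log₁₀(9.781)
= 56.20 · (0.9904) = 55.66 mV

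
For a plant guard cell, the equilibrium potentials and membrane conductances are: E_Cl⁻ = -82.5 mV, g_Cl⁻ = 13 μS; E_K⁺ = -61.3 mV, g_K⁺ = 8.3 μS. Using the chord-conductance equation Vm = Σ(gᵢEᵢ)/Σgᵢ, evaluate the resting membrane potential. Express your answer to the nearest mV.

-74 mV

Σ gᵢEᵢ = 13·(-82.5) + 8.3·(-61.3) = -1581.29
Σ gᵢ = 13 + 8.3 = 21.3
Vm = -1581.29 / 21.3 = -74.24 mV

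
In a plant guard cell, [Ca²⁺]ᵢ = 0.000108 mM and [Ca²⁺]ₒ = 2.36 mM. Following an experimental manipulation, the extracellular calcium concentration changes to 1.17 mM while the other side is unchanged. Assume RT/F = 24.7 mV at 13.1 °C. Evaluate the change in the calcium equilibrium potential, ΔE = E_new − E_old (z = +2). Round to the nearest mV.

-9 mV

E_old = (24.7/2)·ln(2.36/0.000108) = 123.40 mV
E_new = (24.7/2)·ln(1.17/0.000108) = 114.74 mV
ΔE = 114.74 − (123.40) = -8.67 mV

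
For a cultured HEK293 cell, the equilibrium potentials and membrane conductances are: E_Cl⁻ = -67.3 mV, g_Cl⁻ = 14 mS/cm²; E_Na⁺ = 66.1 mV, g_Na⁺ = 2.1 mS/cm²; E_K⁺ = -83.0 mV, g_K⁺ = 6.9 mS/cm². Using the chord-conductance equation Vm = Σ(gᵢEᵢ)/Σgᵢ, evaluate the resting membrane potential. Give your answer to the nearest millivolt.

-60 mV

Σ gᵢEᵢ = 14·(-67.3) + 2.1·(66.1) + 6.9·(-83.0) = -1376.09
Σ gᵢ = 14 + 2.1 + 6.9 = 23
Vm = -1376.09 / 23 = -59.83 mV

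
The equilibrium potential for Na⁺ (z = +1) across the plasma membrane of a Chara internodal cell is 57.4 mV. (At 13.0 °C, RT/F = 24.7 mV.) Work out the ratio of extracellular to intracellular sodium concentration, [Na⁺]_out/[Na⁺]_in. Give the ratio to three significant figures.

10.2

ln([out]/[in]) = E·z/(24.7) = 57.4 × 1 / 24.7 = 2.3239
[out]/[in] = e^(2.3239) = 10.22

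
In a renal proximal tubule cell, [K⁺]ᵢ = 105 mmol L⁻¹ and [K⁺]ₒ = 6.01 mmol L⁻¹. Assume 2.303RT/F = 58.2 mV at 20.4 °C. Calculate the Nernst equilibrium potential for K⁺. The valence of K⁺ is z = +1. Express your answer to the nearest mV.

-72 mV

E = (58.2/z) · log₁₀([K⁺]_out/[K⁺]_in) with z = +1.
= (58.2/1) · log₁₀(6.01/105) = 58.20 · log₁₀(0.05724)
= 58.20 · (-1.2423) = -72.30 mV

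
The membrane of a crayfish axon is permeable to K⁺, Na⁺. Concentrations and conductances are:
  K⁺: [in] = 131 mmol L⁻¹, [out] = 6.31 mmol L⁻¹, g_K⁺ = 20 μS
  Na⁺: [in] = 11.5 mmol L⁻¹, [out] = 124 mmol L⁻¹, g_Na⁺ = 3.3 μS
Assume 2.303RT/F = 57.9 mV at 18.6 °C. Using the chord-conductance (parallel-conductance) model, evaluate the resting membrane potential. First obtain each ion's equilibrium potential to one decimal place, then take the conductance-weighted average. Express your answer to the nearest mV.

-57 mV

E_K⁺ = (57.9/1)·log₁₀(6.31/131) = -76.3 mV
E_Na⁺ = (57.9/1)·log₁₀(124/11.5) = 59.8 mV
Vm = (Σ gᵢEᵢ)/(Σ gᵢ) = (20·-76.3 + 3.3·59.8) / (20 + 3.3)
= -1328.66 / 23.3 = -57.02 mV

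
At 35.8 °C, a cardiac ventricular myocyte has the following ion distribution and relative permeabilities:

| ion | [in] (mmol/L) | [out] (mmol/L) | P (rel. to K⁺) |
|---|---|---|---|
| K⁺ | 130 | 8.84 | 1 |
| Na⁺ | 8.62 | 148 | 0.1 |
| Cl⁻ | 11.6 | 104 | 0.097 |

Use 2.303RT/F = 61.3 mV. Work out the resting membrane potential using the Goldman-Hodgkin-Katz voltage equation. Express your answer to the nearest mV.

-46 mV

Vm = 61.3 · log₁₀[(Σ P·[cation]ₒ + Σ P·[anion]ᵢ) / (Σ P·[cation]ᵢ + Σ P·[anion]ₒ)]
Numerator = 1×8.84 + 0.1×148 + 0.097×11.6 = 24.77
Denominator = 1×130 + 0.1×8.62 + 0.097×104 = 140.9
Vm = 61.3 · log₁₀(0.1757) = 61.3 × (-0.7552) = -46.30 mV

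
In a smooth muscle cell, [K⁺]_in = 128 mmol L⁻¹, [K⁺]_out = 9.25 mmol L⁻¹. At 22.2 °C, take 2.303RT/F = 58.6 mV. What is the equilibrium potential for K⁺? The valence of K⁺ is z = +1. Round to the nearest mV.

-67 mV

E = (58.6/z) · log₁₀([K⁺]_out/[K⁺]_in) with z = +1.
= (58.6/1) · log₁₀(9.25/128) = 58.60 · log₁₀(0.07227)
= 58.60 · (-1.1411) = -66.87 mV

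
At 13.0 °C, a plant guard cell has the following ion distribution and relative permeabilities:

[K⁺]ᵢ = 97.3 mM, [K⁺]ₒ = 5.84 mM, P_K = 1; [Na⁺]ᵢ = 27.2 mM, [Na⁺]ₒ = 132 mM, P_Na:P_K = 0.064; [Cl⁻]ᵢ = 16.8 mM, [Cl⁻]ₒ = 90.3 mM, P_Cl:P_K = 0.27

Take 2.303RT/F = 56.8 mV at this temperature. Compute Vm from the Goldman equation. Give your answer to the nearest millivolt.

Vm = 56.8 · log₁₀[(Σ P·[cation]ₒ + Σ P·[anion]ᵢ) / (Σ P·[cation]ᵢ + Σ P·[anion]ₒ)]
Numerator = 1×5.84 + 0.064×132 + 0.27×16.8 = 18.82
Denominator = 1×97.3 + 0.064×27.2 + 0.27×90.3 = 123.4
Vm = 56.8 · log₁₀(0.15252) = 56.8 × (-0.8167) = -46.39 mV

-46 mV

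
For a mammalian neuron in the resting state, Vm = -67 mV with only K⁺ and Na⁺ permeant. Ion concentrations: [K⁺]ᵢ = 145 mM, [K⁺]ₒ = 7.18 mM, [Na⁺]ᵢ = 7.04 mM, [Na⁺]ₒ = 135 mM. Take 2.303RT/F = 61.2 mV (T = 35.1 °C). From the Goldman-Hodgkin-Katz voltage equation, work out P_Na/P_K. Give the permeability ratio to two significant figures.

Let α = P_Na/P_K. GHK: Vm = 61.2·log₁₀[(Kₒ + α·Naₒ)/(Kᵢ + α·Naᵢ)].
10^(Vm/61.2) = 10^(-67.0/61.2) = 0.080395
So 0.080395·(Kᵢ + α·Naᵢ) = Kₒ + α·Naₒ → α = (0.080395·145.0 − 7.18) / (135.0 − 0.080395·7.04)
α = (11.66 − 7.18) / (135.0 − 0.566) = 4.477/134.4 = 0.0333

0.033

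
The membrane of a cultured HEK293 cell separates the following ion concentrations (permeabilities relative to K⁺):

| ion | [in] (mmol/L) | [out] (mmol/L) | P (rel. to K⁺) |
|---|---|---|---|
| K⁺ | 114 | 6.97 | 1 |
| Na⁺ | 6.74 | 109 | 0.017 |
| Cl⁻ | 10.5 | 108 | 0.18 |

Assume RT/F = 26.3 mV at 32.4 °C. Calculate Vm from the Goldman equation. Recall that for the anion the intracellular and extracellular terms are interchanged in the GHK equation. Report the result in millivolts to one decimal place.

Vm = 26.3 · ln[(Σ P·[cation]ₒ + Σ P·[anion]ᵢ) / (Σ P·[cation]ᵢ + Σ P·[anion]ₒ)]
Numerator = 1×6.97 + 0.017×109 + 0.18×10.5 = 10.71
Denominator = 1×114 + 0.017×6.74 + 0.18×108 = 133.6
Vm = 26.3 · ln(0.080214) = 26.3 × (-2.5231) = -66.36 mV

-66.4 mV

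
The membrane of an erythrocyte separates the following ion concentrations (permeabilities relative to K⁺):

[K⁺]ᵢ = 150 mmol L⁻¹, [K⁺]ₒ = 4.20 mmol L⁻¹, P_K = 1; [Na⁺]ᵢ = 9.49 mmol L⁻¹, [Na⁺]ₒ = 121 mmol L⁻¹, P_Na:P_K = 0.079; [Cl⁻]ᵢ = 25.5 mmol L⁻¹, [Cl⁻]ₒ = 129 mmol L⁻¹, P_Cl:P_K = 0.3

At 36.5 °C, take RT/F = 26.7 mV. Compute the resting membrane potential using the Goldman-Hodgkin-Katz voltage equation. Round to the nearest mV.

-58 mV

Vm = 26.7 · ln[(Σ P·[cation]ₒ + Σ P·[anion]ᵢ) / (Σ P·[cation]ᵢ + Σ P·[anion]ₒ)]
Numerator = 1×4.20 + 0.079×121 + 0.3×25.5 = 21.41
Denominator = 1×150 + 0.079×9.49 + 0.3×129 = 189.4
Vm = 26.7 · ln(0.11301) = 26.7 × (-2.1803) = -58.21 mV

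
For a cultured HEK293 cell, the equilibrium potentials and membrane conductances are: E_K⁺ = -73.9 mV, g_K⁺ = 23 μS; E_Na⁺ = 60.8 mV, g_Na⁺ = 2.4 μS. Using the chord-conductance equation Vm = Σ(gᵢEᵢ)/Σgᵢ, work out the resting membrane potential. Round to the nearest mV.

Σ gᵢEᵢ = 23·(-73.9) + 2.4·(60.8) = -1553.78
Σ gᵢ = 23 + 2.4 = 25.4
Vm = -1553.78 / 25.4 = -61.17 mV

-61 mV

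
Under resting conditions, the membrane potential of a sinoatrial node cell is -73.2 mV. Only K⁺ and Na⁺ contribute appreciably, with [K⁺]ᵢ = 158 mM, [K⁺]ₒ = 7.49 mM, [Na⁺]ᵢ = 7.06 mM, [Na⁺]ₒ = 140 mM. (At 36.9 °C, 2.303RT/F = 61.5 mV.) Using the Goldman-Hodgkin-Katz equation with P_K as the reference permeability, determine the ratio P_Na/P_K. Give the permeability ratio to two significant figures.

Let α = P_Na/P_K. GHK: Vm = 61.5·log₁₀[(Kₒ + α·Naₒ)/(Kᵢ + α·Naᵢ)].
10^(Vm/61.5) = 10^(-73.2/61.5) = 0.064529
So 0.064529·(Kᵢ + α·Naᵢ) = Kₒ + α·Naₒ → α = (0.064529·158.0 − 7.49) / (140.0 − 0.064529·7.06)
α = (10.2 − 7.49) / (140.0 − 0.4556) = 2.706/139.5 = 0.01939

0.019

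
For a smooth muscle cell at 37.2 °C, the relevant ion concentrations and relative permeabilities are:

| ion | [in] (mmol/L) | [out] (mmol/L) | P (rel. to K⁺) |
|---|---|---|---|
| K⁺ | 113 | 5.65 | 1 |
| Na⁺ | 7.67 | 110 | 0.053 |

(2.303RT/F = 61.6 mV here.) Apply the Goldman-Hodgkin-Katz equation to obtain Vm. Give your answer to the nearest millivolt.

Vm = 61.6 · log₁₀[(Σ P·[cation]ₒ + Σ P·[anion]ᵢ) / (Σ P·[cation]ᵢ + Σ P·[anion]ₒ)]
Numerator = 1×5.65 + 0.053×110 = 11.48
Denominator = 1×113 + 0.053×7.67 = 113.4
Vm = 61.6 · log₁₀(0.10123) = 61.6 × (-0.9947) = -61.27 mV

-61 mV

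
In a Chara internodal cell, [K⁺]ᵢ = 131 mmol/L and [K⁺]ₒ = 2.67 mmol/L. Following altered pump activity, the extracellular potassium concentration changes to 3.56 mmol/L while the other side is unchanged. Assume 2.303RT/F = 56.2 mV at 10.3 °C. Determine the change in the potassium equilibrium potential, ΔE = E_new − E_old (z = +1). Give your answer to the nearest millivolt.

7 mV

E_old = (56.2/1)·log₁₀(2.67/131) = -95.02 mV
E_new = (56.2/1)·log₁₀(3.56/131) = -88.00 mV
ΔE = -88.00 − (-95.02) = 7.02 mV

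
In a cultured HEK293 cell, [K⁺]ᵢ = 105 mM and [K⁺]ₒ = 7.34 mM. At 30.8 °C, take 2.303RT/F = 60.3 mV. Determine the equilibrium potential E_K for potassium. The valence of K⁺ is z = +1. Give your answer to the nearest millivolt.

-70 mV

E = (60.3/z) · log₁₀([K⁺]_out/[K⁺]_in) with z = +1.
= (60.3/1) · log₁₀(7.34/105) = 60.30 · log₁₀(0.0699)
= 60.30 · (-1.1555) = -69.68 mV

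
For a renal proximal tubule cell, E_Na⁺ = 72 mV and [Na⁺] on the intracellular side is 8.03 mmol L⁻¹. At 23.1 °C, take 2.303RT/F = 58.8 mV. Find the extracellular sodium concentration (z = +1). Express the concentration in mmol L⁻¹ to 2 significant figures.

Nernst: E = (58.8/1) · log₁₀([out]/[in]), so log₁₀([out]/[in]) = 72.0 × 1 / 58.8 = 1.2245.
[out]/[in] = 10^(1.2245) = 16.77.
[out] = 16.77 × 8.03 = 134.6 mmol L⁻¹.

130 mmol L⁻¹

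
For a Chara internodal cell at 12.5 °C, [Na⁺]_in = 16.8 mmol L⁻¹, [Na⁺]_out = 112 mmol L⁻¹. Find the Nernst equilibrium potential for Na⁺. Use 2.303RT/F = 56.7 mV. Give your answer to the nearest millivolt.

E = (56.7/z) · log₁₀([Na⁺]_out/[Na⁺]_in) with z = +1.
= (56.7/1) · log₁₀(112/16.8) = 56.70 · log₁₀(6.667)
= 56.70 · (0.8239) = 46.72 mV

47 mV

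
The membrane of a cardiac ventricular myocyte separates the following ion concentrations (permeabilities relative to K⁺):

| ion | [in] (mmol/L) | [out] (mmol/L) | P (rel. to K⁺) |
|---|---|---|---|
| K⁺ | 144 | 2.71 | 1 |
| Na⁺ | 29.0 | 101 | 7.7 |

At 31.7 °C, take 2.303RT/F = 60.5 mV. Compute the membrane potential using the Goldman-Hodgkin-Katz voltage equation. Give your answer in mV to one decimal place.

19.8 mV

Vm = 60.5 · log₁₀[(Σ P·[cation]ₒ + Σ P·[anion]ᵢ) / (Σ P·[cation]ᵢ + Σ P·[anion]ₒ)]
Numerator = 1×2.71 + 7.7×101 = 780.4
Denominator = 1×144 + 7.7×29.0 = 367.3
Vm = 60.5 · log₁₀(2.1247) = 60.5 × (0.3273) = 19.80 mV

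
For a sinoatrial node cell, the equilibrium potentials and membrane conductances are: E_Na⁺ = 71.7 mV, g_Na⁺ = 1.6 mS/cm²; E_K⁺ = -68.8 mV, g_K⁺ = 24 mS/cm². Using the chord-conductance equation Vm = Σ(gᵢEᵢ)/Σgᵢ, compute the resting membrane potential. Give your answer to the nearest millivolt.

Σ gᵢEᵢ = 1.6·(71.7) + 24·(-68.8) = -1536.48
Σ gᵢ = 1.6 + 24 = 25.6
Vm = -1536.48 / 25.6 = -60.02 mV

-60 mV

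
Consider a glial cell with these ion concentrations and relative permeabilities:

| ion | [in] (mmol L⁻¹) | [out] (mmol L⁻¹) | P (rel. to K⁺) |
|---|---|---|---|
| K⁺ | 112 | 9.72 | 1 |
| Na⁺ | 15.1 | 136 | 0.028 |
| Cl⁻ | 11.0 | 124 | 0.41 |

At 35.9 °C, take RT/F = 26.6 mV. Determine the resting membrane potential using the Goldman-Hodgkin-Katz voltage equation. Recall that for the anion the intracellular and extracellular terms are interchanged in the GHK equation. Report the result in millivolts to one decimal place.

-58.6 mV

Vm = 26.6 · ln[(Σ P·[cation]ₒ + Σ P·[anion]ᵢ) / (Σ P·[cation]ᵢ + Σ P·[anion]ₒ)]
Numerator = 1×9.72 + 0.028×136 + 0.41×11.0 = 18.04
Denominator = 1×112 + 0.028×15.1 + 0.41×124 = 163.3
Vm = 26.6 · ln(0.11048) = 26.6 × (-2.2029) = -58.60 mV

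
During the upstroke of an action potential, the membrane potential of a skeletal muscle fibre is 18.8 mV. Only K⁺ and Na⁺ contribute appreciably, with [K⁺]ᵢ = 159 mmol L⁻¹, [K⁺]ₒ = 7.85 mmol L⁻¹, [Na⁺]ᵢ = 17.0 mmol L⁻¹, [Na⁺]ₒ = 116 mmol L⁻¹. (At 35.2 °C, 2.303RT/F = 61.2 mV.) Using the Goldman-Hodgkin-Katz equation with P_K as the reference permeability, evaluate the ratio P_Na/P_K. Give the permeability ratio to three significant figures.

3.86

Let α = P_Na/P_K. GHK: Vm = 61.2·log₁₀[(Kₒ + α·Naₒ)/(Kᵢ + α·Naᵢ)].
10^(Vm/61.2) = 10^(18.8/61.2) = 2.0286
So 2.0286·(Kᵢ + α·Naᵢ) = Kₒ + α·Naₒ → α = (2.0286·159.0 − 7.85) / (116.0 − 2.0286·17.0)
α = (322.5 − 7.85) / (116.0 − 34.49) = 314.7/81.51 = 3.861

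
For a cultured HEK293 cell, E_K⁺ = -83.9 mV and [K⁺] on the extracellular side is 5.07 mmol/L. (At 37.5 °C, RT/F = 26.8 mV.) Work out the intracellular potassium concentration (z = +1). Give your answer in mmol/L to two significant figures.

Nernst: E = (26.8/1) · ln([out]/[in]), so ln([out]/[in]) = -83.9 × 1 / 26.8 = -3.1306.
[out]/[in] = e^(-3.1306) = 0.04369.
[in] = 5.07 / 0.04369 = 116 mmol/L.

120 mmol/L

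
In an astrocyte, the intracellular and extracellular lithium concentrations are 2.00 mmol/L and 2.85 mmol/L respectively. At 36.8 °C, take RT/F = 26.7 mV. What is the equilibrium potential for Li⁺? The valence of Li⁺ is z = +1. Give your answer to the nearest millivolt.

9 mV

E = (26.7/z) · ln([Li⁺]_out/[Li⁺]_in) with z = +1.
= (26.7/1) · ln(2.85/2.00) = 26.70 · ln(1.425)
= 26.70 · (0.3542) = 9.46 mV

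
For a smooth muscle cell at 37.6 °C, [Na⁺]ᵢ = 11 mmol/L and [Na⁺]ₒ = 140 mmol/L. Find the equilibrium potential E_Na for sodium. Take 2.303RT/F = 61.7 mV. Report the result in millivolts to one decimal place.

E = (61.7/z) · log₁₀([Na⁺]_out/[Na⁺]_in) with z = +1.
= (61.7/1) · log₁₀(140/11) = 61.70 · log₁₀(12.73)
= 61.70 · (1.1047) = 68.16 mV

68.2 mV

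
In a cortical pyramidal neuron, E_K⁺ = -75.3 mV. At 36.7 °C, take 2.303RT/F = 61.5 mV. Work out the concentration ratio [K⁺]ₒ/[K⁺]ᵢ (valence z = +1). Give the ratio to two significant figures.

0.060

log₁₀([out]/[in]) = E·z/(61.5) = -75.3 × 1 / 61.5 = -1.2244
[out]/[in] = 10^(-1.2244) = 0.05965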